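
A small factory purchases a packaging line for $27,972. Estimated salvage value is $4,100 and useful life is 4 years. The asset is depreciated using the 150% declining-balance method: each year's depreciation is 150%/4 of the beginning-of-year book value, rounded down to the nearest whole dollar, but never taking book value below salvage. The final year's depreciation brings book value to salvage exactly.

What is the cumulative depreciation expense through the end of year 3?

Depreciable base = $27,972 − $4,100 = $23,872.
Year 1: ⌊$27,972 × 150%/4⌋ = $10,489. Book value $17,483.
Year 2: ⌊$17,483 × 150%/4⌋ = $6,556. Book value $10,927.
Year 3: ⌊$10,927 × 150%/4⌋ = $4,097. Book value $6,830.
Accumulated through year 3 = $27,972 − $6,830 = $21,142.

$21,142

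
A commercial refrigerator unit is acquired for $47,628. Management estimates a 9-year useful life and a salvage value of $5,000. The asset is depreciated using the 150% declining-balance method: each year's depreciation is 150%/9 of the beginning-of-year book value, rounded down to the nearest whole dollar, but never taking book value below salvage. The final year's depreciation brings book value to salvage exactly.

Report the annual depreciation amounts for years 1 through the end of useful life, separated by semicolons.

Depreciable base = $47,628 − $5,000 = $42,628.
Year 1: ⌊$47,628 × 150%/9⌋ = $7,938. Book value $39,690.
Year 2: ⌊$39,690 × 150%/9⌋ = $6,615. Book value $33,075.
Year 3: ⌊$33,075 × 150%/9⌋ = $5,512. Book value $27,563.
Year 4: ⌊$27,563 × 150%/9⌋ = $4,593. Book value $22,970.
Year 5: ⌊$22,970 × 150%/9⌋ = $3,828. Book value $19,142.
Year 6: ⌊$19,142 × 150%/9⌋ = $3,190. Book value $15,952.
Year 7: ⌊$15,952 × 150%/9⌋ = $2,658. Book value $13,294.
Year 8: ⌊$13,294 × 150%/9⌋ = $2,215. Book value $11,079.
Year 9 (final): $11,079 − $5,000 = $6,079. Book value $5,000.

$7,938; $6,615; $5,512; $4,593; $3,828; $3,190; $2,658; $2,215; $6,079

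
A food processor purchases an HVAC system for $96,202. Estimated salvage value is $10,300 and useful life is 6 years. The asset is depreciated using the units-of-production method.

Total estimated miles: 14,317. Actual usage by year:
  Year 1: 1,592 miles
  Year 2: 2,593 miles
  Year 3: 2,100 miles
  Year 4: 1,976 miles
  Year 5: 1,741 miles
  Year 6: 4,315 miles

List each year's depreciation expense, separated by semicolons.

Depreciable base = $96,202 − $10,300 = $85,902.
Rate = $85,902 / 14,317 miles = $6 per mile.
Year 1: 1,592 × $6 = $9,552. Book value $86,650.
Year 2: 2,593 × $6 = $15,558. Book value $71,092.
Year 3: 2,100 × $6 = $12,600. Book value $58,492.
Year 4: 1,976 × $6 = $11,856. Book value $46,636.
Year 5: 1,741 × $6 = $10,446. Book value $36,190.
Year 6: 4,315 × $6 = $25,890. Book value $10,300.

$9,552; $15,558; $12,600; $11,856; $10,446; $25,890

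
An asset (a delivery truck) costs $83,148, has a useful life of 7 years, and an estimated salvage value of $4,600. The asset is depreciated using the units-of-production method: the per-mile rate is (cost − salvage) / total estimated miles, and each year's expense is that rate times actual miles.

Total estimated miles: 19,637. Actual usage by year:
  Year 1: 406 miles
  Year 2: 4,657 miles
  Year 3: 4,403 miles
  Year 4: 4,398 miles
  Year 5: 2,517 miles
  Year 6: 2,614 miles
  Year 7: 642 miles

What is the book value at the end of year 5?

$17,624

Depreciable base = $83,148 − $4,600 = $78,548.
Rate = $78,548 / 19,637 miles = $4 per mile.
Year 1: 406 × $4 = $1,624. Book value $81,524.
Year 2: 4,657 × $4 = $18,628. Book value $62,896.
Year 3: 4,403 × $4 = $17,612. Book value $45,284.
Year 4: 4,398 × $4 = $17,592. Book value $27,692.
Year 5: 2,517 × $4 = $10,068. Book value $17,624.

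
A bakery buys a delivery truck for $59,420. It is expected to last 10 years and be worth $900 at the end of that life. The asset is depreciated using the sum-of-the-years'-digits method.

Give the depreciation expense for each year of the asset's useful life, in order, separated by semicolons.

Depreciable base = $59,420 − $900 = $58,520.
Sum of the years' digits = 10+9+8+7+6+5+4+3+2+1 = 55.
Year 1: $58,520 × 10/55 = $10,640. Book value $48,780.
Year 2: $58,520 × 9/55 = $9,576. Book value $39,204.
Year 3: $58,520 × 8/55 = $8,512. Book value $30,692.
Year 4: $58,520 × 7/55 = $7,448. Book value $23,244.
Year 5: $58,520 × 6/55 = $6,384. Book value $16,860.
Year 6: $58,520 × 5/55 = $5,320. Book value $11,540.
Year 7: $58,520 × 4/55 = $4,256. Book value $7,284.
Year 8: $58,520 × 3/55 = $3,192. Book value $4,092.
Year 9: $58,520 × 2/55 = $2,128. Book value $1,964.
Year 10: $58,520 × 1/55 = $1,064. Book value $900.

$10,640; $9,576; $8,512; $7,448; $6,384; $5,320; $4,256; $3,192; $2,128; $1,064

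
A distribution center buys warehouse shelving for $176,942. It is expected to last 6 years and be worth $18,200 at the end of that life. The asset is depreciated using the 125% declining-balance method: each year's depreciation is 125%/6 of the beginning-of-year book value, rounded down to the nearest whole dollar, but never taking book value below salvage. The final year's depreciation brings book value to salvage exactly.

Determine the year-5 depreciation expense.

Depreciable base = $176,942 − $18,200 = $158,742.
Year 1: ⌊$176,942 × 125%/6⌋ = $36,862. Book value $140,080.
Year 2: ⌊$140,080 × 125%/6⌋ = $29,183. Book value $110,897.
Year 3: ⌊$110,897 × 125%/6⌋ = $23,103. Book value $87,794.
Year 4: ⌊$87,794 × 125%/6⌋ = $18,290. Book value $69,504.
Year 5: ⌊$69,504 × 125%/6⌋ = $14,480. Book value $55,024.

$14,480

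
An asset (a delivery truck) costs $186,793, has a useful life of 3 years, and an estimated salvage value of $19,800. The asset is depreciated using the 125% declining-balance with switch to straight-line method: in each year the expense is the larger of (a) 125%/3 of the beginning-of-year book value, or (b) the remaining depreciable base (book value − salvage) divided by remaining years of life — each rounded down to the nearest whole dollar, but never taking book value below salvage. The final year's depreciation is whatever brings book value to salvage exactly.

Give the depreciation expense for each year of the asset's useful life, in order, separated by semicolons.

Depreciable base = $186,793 − $19,800 = $166,993.
Year 1: DB = ⌊$186,793 × 125%/3⌋ = $77,830; SL = ⌊$166,993/3⌋ = $55,664 → take DB $77,830. Book value $108,963.
Year 2: DB = ⌊$108,963 × 125%/3⌋ = $45,401; SL = ⌊$89,163/2⌋ = $44,581 → take DB $45,401. Book value $63,562.
Year 3 (final): $63,562 − $19,800 = $43,762. Book value $19,800.

$77,830; $45,401; $43,762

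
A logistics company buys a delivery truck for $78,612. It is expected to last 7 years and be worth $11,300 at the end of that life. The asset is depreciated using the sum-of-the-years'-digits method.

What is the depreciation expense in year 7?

Depreciable base = $78,612 − $11,300 = $67,312.
Sum of the years' digits = 7+6+5+4+3+2+1 = 28.
Year 1: $67,312 × 7/28 = $16,828. Book value $61,784.
Year 2: $67,312 × 6/28 = $14,424. Book value $47,360.
Year 3: $67,312 × 5/28 = $12,020. Book value $35,340.
Year 4: $67,312 × 4/28 = $9,616. Book value $25,724.
Year 5: $67,312 × 3/28 = $7,212. Book value $18,512.
Year 6: $67,312 × 2/28 = $4,808. Book value $13,704.
Year 7: $67,312 × 1/28 = $2,404. Book value $11,300.

$2,404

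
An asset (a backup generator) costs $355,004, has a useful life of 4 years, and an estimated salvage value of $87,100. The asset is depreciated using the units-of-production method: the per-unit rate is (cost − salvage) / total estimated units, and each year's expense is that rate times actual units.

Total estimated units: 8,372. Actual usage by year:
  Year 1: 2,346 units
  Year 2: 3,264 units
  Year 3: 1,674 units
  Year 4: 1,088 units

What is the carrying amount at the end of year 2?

Depreciable base = $355,004 − $87,100 = $267,904.
Rate = $267,904 / 8,372 units = $32 per unit.
Year 1: 2,346 × $32 = $75,072. Book value $279,932.
Year 2: 3,264 × $32 = $104,448. Book value $175,484.

$175,484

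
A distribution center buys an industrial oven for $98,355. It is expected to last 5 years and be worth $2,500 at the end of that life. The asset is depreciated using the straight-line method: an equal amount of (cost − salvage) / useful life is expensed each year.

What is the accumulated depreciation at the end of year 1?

$19,171

Depreciable base = $98,355 − $2,500 = $95,855.
Annual expense = $95,855 / 5 = $19,171.
End of year 1: book value $79,184.
Accumulated through year 1 = $98,355 − $79,184 = $19,171.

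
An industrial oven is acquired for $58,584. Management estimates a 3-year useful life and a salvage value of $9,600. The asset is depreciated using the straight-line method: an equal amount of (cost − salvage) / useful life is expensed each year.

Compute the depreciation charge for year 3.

$16,328

Depreciable base = $58,584 − $9,600 = $48,984.
Annual expense = $48,984 / 3 = $16,328.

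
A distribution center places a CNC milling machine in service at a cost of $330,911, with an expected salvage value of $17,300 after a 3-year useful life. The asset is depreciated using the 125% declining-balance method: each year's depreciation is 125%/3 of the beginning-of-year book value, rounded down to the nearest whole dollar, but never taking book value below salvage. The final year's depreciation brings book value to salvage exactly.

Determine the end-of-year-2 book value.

$112,602

Depreciable base = $330,911 − $17,300 = $313,611.
Year 1: ⌊$330,911 × 125%/3⌋ = $137,879. Book value $193,032.
Year 2: ⌊$193,032 × 125%/3⌋ = $80,430. Book value $112,602.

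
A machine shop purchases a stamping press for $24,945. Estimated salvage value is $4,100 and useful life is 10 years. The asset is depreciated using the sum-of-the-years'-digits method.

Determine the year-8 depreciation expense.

Depreciable base = $24,945 − $4,100 = $20,845.
Sum of the years' digits = 10+9+8+7+6+5+4+3+2+1 = 55.
Year 1: $20,845 × 10/55 = $3,790. Book value $21,155.
Year 2: $20,845 × 9/55 = $3,411. Book value $17,744.
Year 3: $20,845 × 8/55 = $3,032. Book value $14,712.
Year 4: $20,845 × 7/55 = $2,653. Book value $12,059.
Year 5: $20,845 × 6/55 = $2,274. Book value $9,785.
Year 6: $20,845 × 5/55 = $1,895. Book value $7,890.
Year 7: $20,845 × 4/55 = $1,516. Book value $6,374.
Year 8: $20,845 × 3/55 = $1,137. Book value $5,237.

$1,137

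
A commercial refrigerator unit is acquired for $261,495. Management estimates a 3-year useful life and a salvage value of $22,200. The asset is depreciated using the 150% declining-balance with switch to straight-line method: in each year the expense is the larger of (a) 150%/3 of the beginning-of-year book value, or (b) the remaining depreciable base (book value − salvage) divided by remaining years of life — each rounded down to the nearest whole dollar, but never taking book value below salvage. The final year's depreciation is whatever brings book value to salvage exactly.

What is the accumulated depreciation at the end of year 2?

Depreciable base = $261,495 − $22,200 = $239,295.
Year 1: DB = ⌊$261,495 × 150%/3⌋ = $130,747; SL = ⌊$239,295/3⌋ = $79,765 → take DB $130,747. Book value $130,748.
Year 2: DB = ⌊$130,748 × 150%/3⌋ = $65,374; SL = ⌊$108,548/2⌋ = $54,274 → take DB $65,374. Book value $65,374.
Accumulated through year 2 = $261,495 − $65,374 = $196,121.

$196,121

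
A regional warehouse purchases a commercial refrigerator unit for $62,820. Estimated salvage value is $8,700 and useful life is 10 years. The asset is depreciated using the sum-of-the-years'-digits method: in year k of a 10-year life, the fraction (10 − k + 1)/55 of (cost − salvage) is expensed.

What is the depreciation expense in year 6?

$4,920

Depreciable base = $62,820 − $8,700 = $54,120.
Sum of the years' digits = 10+9+8+7+6+5+4+3+2+1 = 55.
Year 1: $54,120 × 10/55 = $9,840. Book value $52,980.
Year 2: $54,120 × 9/55 = $8,856. Book value $44,124.
Year 3: $54,120 × 8/55 = $7,872. Book value $36,252.
Year 4: $54,120 × 7/55 = $6,888. Book value $29,364.
Year 5: $54,120 × 6/55 = $5,904. Book value $23,460.
Year 6: $54,120 × 5/55 = $4,920. Book value $18,540.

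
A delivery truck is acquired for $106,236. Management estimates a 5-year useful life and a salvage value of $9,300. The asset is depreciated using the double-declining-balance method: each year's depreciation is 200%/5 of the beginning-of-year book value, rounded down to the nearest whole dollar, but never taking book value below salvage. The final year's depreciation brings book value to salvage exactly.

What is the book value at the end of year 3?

$22,948

Depreciable base = $106,236 − $9,300 = $96,936.
Year 1: ⌊$106,236 × 200%/5⌋ = $42,494. Book value $63,742.
Year 2: ⌊$63,742 × 200%/5⌋ = $25,496. Book value $38,246.
Year 3: ⌊$38,246 × 200%/5⌋ = $15,298. Book value $22,948.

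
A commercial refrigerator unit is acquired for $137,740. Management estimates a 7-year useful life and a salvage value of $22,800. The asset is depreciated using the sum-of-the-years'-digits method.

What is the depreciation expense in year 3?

Depreciable base = $137,740 − $22,800 = $114,940.
Sum of the years' digits = 7+6+5+4+3+2+1 = 28.
Year 1: $114,940 × 7/28 = $28,735. Book value $109,005.
Year 2: $114,940 × 6/28 = $24,630. Book value $84,375.
Year 3: $114,940 × 5/28 = $20,525. Book value $63,850.

$20,525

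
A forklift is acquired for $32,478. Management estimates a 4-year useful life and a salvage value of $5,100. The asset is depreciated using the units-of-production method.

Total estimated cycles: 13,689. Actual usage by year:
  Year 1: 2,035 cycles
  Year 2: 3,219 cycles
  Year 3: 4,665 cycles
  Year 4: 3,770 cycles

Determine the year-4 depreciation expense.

Depreciable base = $32,478 − $5,100 = $27,378.
Rate = $27,378 / 13,689 cycles = $2 per cycle.
Year 1: 2,035 × $2 = $4,070. Book value $28,408.
Year 2: 3,219 × $2 = $6,438. Book value $21,970.
Year 3: 4,665 × $2 = $9,330. Book value $12,640.
Year 4: 3,770 × $2 = $7,540. Book value $5,100.

$7,540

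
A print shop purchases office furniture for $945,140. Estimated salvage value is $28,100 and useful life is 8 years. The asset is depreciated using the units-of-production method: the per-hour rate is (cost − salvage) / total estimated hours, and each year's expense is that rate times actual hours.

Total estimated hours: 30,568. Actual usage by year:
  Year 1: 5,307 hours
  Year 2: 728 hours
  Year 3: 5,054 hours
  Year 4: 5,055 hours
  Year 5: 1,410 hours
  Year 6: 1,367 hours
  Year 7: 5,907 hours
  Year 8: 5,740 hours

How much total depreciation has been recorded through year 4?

$484,320

Depreciable base = $945,140 − $28,100 = $917,040.
Rate = $917,040 / 30,568 hours = $30 per hour.
Year 1: 5,307 × $30 = $159,210. Book value $785,930.
Year 2: 728 × $30 = $21,840. Book value $764,090.
Year 3: 5,054 × $30 = $151,620. Book value $612,470.
Year 4: 5,055 × $30 = $151,650. Book value $460,820.
Accumulated through year 4 = $945,140 − $460,820 = $484,320.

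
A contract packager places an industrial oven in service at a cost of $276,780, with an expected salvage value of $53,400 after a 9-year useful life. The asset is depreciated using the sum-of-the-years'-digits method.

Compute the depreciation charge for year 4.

$29,784

Depreciable base = $276,780 − $53,400 = $223,380.
Sum of the years' digits = 9+8+7+6+5+4+3+2+1 = 45.
Year 1: $223,380 × 9/45 = $44,676. Book value $232,104.
Year 2: $223,380 × 8/45 = $39,712. Book value $192,392.
Year 3: $223,380 × 7/45 = $34,748. Book value $157,644.
Year 4: $223,380 × 6/45 = $29,784. Book value $127,860.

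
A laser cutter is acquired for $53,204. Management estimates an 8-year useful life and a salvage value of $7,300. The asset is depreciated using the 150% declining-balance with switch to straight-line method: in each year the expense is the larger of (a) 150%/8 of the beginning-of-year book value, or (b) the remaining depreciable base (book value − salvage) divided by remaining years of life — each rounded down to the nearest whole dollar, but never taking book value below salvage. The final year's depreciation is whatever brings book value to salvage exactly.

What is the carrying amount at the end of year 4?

Depreciable base = $53,204 − $7,300 = $45,904.
Year 1: DB = ⌊$53,204 × 150%/8⌋ = $9,975; SL = ⌊$45,904/8⌋ = $5,738 → take DB $9,975. Book value $43,229.
Year 2: DB = ⌊$43,229 × 150%/8⌋ = $8,105; SL = ⌊$35,929/7⌋ = $5,132 → take DB $8,105. Book value $35,124.
Year 3: DB = ⌊$35,124 × 150%/8⌋ = $6,585; SL = ⌊$27,824/6⌋ = $4,637 → take DB $6,585. Book value $28,539.
Year 4: DB = ⌊$28,539 × 150%/8⌋ = $5,351; SL = ⌊$21,239/5⌋ = $4,247 → take DB $5,351. Book value $23,188.

$23,188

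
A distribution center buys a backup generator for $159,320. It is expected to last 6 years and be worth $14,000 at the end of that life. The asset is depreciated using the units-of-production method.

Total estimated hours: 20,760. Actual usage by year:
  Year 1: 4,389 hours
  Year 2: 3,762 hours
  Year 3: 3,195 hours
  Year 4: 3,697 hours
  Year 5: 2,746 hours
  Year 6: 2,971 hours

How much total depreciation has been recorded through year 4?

Depreciable base = $159,320 − $14,000 = $145,320.
Rate = $145,320 / 20,760 hours = $7 per hour.
Year 1: 4,389 × $7 = $30,723. Book value $128,597.
Year 2: 3,762 × $7 = $26,334. Book value $102,263.
Year 3: 3,195 × $7 = $22,365. Book value $79,898.
Year 4: 3,697 × $7 = $25,879. Book value $54,019.
Accumulated through year 4 = $159,320 − $54,019 = $105,301.

$105,301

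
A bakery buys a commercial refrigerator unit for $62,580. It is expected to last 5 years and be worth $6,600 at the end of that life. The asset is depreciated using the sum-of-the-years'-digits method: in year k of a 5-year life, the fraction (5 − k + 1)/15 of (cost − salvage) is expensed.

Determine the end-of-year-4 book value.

Depreciable base = $62,580 − $6,600 = $55,980.
Sum of the years' digits = 5+4+3+2+1 = 15.
Year 1: $55,980 × 5/15 = $18,660. Book value $43,920.
Year 2: $55,980 × 4/15 = $14,928. Book value $28,992.
Year 3: $55,980 × 3/15 = $11,196. Book value $17,796.
Year 4: $55,980 × 2/15 = $7,464. Book value $10,332.

$10,332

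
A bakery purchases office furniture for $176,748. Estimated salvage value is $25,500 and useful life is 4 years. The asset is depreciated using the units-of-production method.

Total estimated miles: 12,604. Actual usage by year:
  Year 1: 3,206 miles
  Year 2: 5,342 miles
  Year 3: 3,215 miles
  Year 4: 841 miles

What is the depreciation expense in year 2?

$64,104

Depreciable base = $176,748 − $25,500 = $151,248.
Rate = $151,248 / 12,604 miles = $12 per mile.
Year 1: 3,206 × $12 = $38,472. Book value $138,276.
Year 2: 5,342 × $12 = $64,104. Book value $74,172.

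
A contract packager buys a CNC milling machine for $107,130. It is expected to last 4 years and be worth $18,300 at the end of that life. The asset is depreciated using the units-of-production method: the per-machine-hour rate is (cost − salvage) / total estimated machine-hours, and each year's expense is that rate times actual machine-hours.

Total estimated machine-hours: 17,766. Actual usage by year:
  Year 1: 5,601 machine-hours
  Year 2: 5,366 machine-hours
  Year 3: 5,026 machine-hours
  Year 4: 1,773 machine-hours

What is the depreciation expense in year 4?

Depreciable base = $107,130 − $18,300 = $88,830.
Rate = $88,830 / 17,766 machine-hours = $5 per machine-hour.
Year 1: 5,601 × $5 = $28,005. Book value $79,125.
Year 2: 5,366 × $5 = $26,830. Book value $52,295.
Year 3: 5,026 × $5 = $25,130. Book value $27,165.
Year 4: 1,773 × $5 = $8,865. Book value $18,300.

$8,865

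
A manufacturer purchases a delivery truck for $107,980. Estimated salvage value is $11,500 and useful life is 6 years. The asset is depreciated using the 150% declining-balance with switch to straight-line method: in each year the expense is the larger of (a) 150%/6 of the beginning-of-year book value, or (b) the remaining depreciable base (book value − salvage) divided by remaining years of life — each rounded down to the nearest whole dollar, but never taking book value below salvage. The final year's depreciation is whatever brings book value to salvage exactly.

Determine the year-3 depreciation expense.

Depreciable base = $107,980 − $11,500 = $96,480.
Year 1: DB = ⌊$107,980 × 150%/6⌋ = $26,995; SL = ⌊$96,480/6⌋ = $16,080 → take DB $26,995. Book value $80,985.
Year 2: DB = ⌊$80,985 × 150%/6⌋ = $20,246; SL = ⌊$69,485/5⌋ = $13,897 → take DB $20,246. Book value $60,739.
Year 3: DB = ⌊$60,739 × 150%/6⌋ = $15,184; SL = ⌊$49,239/4⌋ = $12,309 → take DB $15,184. Book value $45,555.

$15,184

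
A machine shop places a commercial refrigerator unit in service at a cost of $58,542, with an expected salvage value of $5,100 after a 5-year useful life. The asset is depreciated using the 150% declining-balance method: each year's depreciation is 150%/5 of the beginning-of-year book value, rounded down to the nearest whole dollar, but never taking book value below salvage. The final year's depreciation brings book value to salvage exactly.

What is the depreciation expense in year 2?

$12,294

Depreciable base = $58,542 − $5,100 = $53,442.
Year 1: ⌊$58,542 × 150%/5⌋ = $17,562. Book value $40,980.
Year 2: ⌊$40,980 × 150%/5⌋ = $12,294. Book value $28,686.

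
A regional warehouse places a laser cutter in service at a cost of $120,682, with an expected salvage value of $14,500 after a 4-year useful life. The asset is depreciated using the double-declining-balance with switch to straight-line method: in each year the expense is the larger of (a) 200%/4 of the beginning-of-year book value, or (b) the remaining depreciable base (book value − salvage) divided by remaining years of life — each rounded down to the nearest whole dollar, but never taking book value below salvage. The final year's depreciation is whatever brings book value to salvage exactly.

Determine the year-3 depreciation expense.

Depreciable base = $120,682 − $14,500 = $106,182.
Year 1: DB = ⌊$120,682 × 200%/4⌋ = $60,341; SL = ⌊$106,182/4⌋ = $26,545 → take DB $60,341. Book value $60,341.
Year 2: DB = ⌊$60,341 × 200%/4⌋ = $30,170; SL = ⌊$45,841/3⌋ = $15,280 → take DB $30,170. Book value $30,171.
Year 3: DB = ⌊$30,171 × 200%/4⌋ = $15,085; SL = ⌊$15,671/2⌋ = $7,835 → take DB $15,085. Book value $15,086.

$15,085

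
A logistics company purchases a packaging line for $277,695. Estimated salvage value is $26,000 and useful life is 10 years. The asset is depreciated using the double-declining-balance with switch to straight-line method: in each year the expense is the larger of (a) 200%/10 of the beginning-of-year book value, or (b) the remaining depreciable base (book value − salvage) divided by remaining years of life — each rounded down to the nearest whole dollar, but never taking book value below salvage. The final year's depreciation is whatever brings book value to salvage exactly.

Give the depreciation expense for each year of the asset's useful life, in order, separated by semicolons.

Depreciable base = $277,695 − $26,000 = $251,695.
Year 1: DB = ⌊$277,695 × 200%/10⌋ = $55,539; SL = ⌊$251,695/10⌋ = $25,169 → take DB $55,539. Book value $222,156.
Year 2: DB = ⌊$222,156 × 200%/10⌋ = $44,431; SL = ⌊$196,156/9⌋ = $21,795 → take DB $44,431. Book value $177,725.
Year 3: DB = ⌊$177,725 × 200%/10⌋ = $35,545; SL = ⌊$151,725/8⌋ = $18,965 → take DB $35,545. Book value $142,180.
Year 4: DB = ⌊$142,180 × 200%/10⌋ = $28,436; SL = ⌊$116,180/7⌋ = $16,597 → take DB $28,436. Book value $113,744.
Year 5: DB = ⌊$113,744 × 200%/10⌋ = $22,748; SL = ⌊$87,744/6⌋ = $14,624 → take DB $22,748. Book value $90,996.
Year 6: DB = ⌊$90,996 × 200%/10⌋ = $18,199; SL = ⌊$64,996/5⌋ = $12,999 → take DB $18,199. Book value $72,797.
Year 7: DB = ⌊$72,797 × 200%/10⌋ = $14,559; SL = ⌊$46,797/4⌋ = $11,699 → take DB $14,559. Book value $58,238.
Year 8: DB = ⌊$58,238 × 200%/10⌋ = $11,647; SL = ⌊$32,238/3⌋ = $10,746 → take DB $11,647. Book value $46,591.
Year 9: DB = ⌊$46,591 × 200%/10⌋ = $9,318; SL = ⌊$20,591/2⌋ = $10,295 → take SL $10,295. Book value $36,296.
Year 10 (final): $36,296 − $26,000 = $10,296. Book value $26,000.

$55,539; $44,431; $35,545; $28,436; $22,748; $18,199; $14,559; $11,647; $10,295; $10,296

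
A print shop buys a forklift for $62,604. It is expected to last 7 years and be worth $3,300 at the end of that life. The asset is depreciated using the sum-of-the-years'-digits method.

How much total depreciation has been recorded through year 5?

$52,950

Depreciable base = $62,604 − $3,300 = $59,304.
Sum of the years' digits = 7+6+5+4+3+2+1 = 28.
Year 1: $59,304 × 7/28 = $14,826. Book value $47,778.
Year 2: $59,304 × 6/28 = $12,708. Book value $35,070.
Year 3: $59,304 × 5/28 = $10,590. Book value $24,480.
Year 4: $59,304 × 4/28 = $8,472. Book value $16,008.
Year 5: $59,304 × 3/28 = $6,354. Book value $9,654.
Accumulated through year 5 = $62,604 − $9,654 = $52,950.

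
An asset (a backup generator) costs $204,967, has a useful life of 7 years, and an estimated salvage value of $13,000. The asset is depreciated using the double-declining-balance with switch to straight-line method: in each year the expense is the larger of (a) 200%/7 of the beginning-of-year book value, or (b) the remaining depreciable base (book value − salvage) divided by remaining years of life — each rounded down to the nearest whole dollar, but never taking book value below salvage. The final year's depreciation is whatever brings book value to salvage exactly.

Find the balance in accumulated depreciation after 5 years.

Depreciable base = $204,967 − $13,000 = $191,967.
Year 1: DB = ⌊$204,967 × 200%/7⌋ = $58,562; SL = ⌊$191,967/7⌋ = $27,423 → take DB $58,562. Book value $146,405.
Year 2: DB = ⌊$146,405 × 200%/7⌋ = $41,830; SL = ⌊$133,405/6⌋ = $22,234 → take DB $41,830. Book value $104,575.
Year 3: DB = ⌊$104,575 × 200%/7⌋ = $29,878; SL = ⌊$91,575/5⌋ = $18,315 → take DB $29,878. Book value $74,697.
Year 4: DB = ⌊$74,697 × 200%/7⌋ = $21,342; SL = ⌊$61,697/4⌋ = $15,424 → take DB $21,342. Book value $53,355.
Year 5: DB = ⌊$53,355 × 200%/7⌋ = $15,244; SL = ⌊$40,355/3⌋ = $13,451 → take DB $15,244. Book value $38,111.
Accumulated through year 5 = $204,967 − $38,111 = $166,856.

$166,856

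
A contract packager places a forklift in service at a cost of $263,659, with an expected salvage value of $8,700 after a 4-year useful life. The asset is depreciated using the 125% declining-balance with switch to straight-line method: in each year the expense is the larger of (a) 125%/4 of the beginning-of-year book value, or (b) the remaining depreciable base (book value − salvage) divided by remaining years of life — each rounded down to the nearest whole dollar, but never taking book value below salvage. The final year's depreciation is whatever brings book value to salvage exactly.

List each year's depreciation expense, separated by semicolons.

Depreciable base = $263,659 − $8,700 = $254,959.
Year 1: DB = ⌊$263,659 × 125%/4⌋ = $82,393; SL = ⌊$254,959/4⌋ = $63,739 → take DB $82,393. Book value $181,266.
Year 2: DB = ⌊$181,266 × 125%/4⌋ = $56,645; SL = ⌊$172,566/3⌋ = $57,522 → take SL $57,522. Book value $123,744.
Year 3: DB = ⌊$123,744 × 125%/4⌋ = $38,670; SL = ⌊$115,044/2⌋ = $57,522 → take SL $57,522. Book value $66,222.
Year 4 (final): $66,222 − $8,700 = $57,522. Book value $8,700.

$82,393; $57,522; $57,522; $57,522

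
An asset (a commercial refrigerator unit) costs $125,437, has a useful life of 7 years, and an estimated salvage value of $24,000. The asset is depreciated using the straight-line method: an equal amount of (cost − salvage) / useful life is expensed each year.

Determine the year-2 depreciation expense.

Depreciable base = $125,437 − $24,000 = $101,437.
Annual expense = $101,437 / 7 = $14,491.

$14,491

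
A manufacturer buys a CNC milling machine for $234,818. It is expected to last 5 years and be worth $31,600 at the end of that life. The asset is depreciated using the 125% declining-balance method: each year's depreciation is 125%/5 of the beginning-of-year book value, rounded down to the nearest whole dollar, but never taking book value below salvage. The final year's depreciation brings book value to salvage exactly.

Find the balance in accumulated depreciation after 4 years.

Depreciable base = $234,818 − $31,600 = $203,218.
Year 1: ⌊$234,818 × 125%/5⌋ = $58,704. Book value $176,114.
Year 2: ⌊$176,114 × 125%/5⌋ = $44,028. Book value $132,086.
Year 3: ⌊$132,086 × 125%/5⌋ = $33,021. Book value $99,065.
Year 4: ⌊$99,065 × 125%/5⌋ = $24,766. Book value $74,299.
Accumulated through year 4 = $234,818 − $74,299 = $160,519.

$160,519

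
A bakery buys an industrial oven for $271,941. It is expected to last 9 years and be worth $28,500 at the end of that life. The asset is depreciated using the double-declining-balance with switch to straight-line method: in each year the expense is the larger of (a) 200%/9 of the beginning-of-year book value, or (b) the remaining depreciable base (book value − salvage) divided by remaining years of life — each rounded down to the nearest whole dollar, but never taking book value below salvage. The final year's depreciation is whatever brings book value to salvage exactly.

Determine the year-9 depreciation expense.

$7,920

Depreciable base = $271,941 − $28,500 = $243,441.
Year 1: DB = ⌊$271,941 × 200%/9⌋ = $60,431; SL = ⌊$243,441/9⌋ = $27,049 → take DB $60,431. Book value $211,510.
Year 2: DB = ⌊$211,510 × 200%/9⌋ = $47,002; SL = ⌊$183,010/8⌋ = $22,876 → take DB $47,002. Book value $164,508.
Year 3: DB = ⌊$164,508 × 200%/9⌋ = $36,557; SL = ⌊$136,008/7⌋ = $19,429 → take DB $36,557. Book value $127,951.
Year 4: DB = ⌊$127,951 × 200%/9⌋ = $28,433; SL = ⌊$99,451/6⌋ = $16,575 → take DB $28,433. Book value $99,518.
Year 5: DB = ⌊$99,518 × 200%/9⌋ = $22,115; SL = ⌊$71,018/5⌋ = $14,203 → take DB $22,115. Book value $77,403.
Year 6: DB = ⌊$77,403 × 200%/9⌋ = $17,200; SL = ⌊$48,903/4⌋ = $12,225 → take DB $17,200. Book value $60,203.
Year 7: DB = ⌊$60,203 × 200%/9⌋ = $13,378; SL = ⌊$31,703/3⌋ = $10,567 → take DB $13,378. Book value $46,825.
Year 8: DB = ⌊$46,825 × 200%/9⌋ = $10,405; SL = ⌊$18,325/2⌋ = $9,162 → take DB $10,405. Book value $36,420.
Year 9 (final): $36,420 − $28,500 = $7,920. Book value $28,500.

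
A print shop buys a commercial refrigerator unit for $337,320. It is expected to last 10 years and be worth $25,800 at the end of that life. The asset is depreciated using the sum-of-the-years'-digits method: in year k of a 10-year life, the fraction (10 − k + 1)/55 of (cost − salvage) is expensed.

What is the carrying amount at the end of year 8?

Depreciable base = $337,320 − $25,800 = $311,520.
Sum of the years' digits = 10+9+8+7+6+5+4+3+2+1 = 55.
Year 1: $311,520 × 10/55 = $56,640. Book value $280,680.
Year 2: $311,520 × 9/55 = $50,976. Book value $229,704.
Year 3: $311,520 × 8/55 = $45,312. Book value $184,392.
Year 4: $311,520 × 7/55 = $39,648. Book value $144,744.
Year 5: $311,520 × 6/55 = $33,984. Book value $110,760.
Year 6: $311,520 × 5/55 = $28,320. Book value $82,440.
Year 7: $311,520 × 4/55 = $22,656. Book value $59,784.
Year 8: $311,520 × 3/55 = $16,992. Book value $42,792.

$42,792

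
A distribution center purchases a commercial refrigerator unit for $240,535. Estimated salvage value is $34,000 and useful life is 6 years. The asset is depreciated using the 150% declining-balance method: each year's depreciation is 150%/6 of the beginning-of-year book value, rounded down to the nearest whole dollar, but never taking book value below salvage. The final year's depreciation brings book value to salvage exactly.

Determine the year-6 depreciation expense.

$23,081

Depreciable base = $240,535 − $34,000 = $206,535.
Year 1: ⌊$240,535 × 150%/6⌋ = $60,133. Book value $180,402.
Year 2: ⌊$180,402 × 150%/6⌋ = $45,100. Book value $135,302.
Year 3: ⌊$135,302 × 150%/6⌋ = $33,825. Book value $101,477.
Year 4: ⌊$101,477 × 150%/6⌋ = $25,369. Book value $76,108.
Year 5: ⌊$76,108 × 150%/6⌋ = $19,027. Book value $57,081.
Year 6 (final): $57,081 − $34,000 = $23,081. Book value $34,000.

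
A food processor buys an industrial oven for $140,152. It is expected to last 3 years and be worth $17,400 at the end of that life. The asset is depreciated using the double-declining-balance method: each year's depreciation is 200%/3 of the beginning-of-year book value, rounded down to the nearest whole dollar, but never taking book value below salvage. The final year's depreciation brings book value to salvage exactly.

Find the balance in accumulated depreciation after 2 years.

$122,752

Depreciable base = $140,152 − $17,400 = $122,752.
Year 1: ⌊$140,152 × 200%/3⌋ = $93,434. Book value $46,718.
Year 2: ⌊$46,718 × 200%/3⌋ = $31,145, capped at $29,318. Book value $17,400.
Accumulated through year 2 = $140,152 − $17,400 = $122,752.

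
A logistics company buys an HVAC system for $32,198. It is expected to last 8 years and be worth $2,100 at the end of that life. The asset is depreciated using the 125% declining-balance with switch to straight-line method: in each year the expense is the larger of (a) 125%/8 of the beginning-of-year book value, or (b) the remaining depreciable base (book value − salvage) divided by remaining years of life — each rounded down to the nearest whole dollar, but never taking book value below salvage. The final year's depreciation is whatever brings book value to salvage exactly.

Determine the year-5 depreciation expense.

$3,448

Depreciable base = $32,198 − $2,100 = $30,098.
Year 1: DB = ⌊$32,198 × 125%/8⌋ = $5,030; SL = ⌊$30,098/8⌋ = $3,762 → take DB $5,030. Book value $27,168.
Year 2: DB = ⌊$27,168 × 125%/8⌋ = $4,245; SL = ⌊$25,068/7⌋ = $3,581 → take DB $4,245. Book value $22,923.
Year 3: DB = ⌊$22,923 × 125%/8⌋ = $3,581; SL = ⌊$20,823/6⌋ = $3,470 → take DB $3,581. Book value $19,342.
Year 4: DB = ⌊$19,342 × 125%/8⌋ = $3,022; SL = ⌊$17,242/5⌋ = $3,448 → take SL $3,448. Book value $15,894.
Year 5: DB = ⌊$15,894 × 125%/8⌋ = $2,483; SL = ⌊$13,794/4⌋ = $3,448 → take SL $3,448. Book value $12,446.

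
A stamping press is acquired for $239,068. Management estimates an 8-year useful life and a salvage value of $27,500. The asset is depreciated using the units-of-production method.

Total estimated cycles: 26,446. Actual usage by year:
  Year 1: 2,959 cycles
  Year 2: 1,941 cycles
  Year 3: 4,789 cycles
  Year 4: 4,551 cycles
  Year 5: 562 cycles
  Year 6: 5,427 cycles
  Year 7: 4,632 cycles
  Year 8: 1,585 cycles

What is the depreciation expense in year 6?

$43,416

Depreciable base = $239,068 − $27,500 = $211,568.
Rate = $211,568 / 26,446 cycles = $8 per cycle.
Year 1: 2,959 × $8 = $23,672. Book value $215,396.
Year 2: 1,941 × $8 = $15,528. Book value $199,868.
Year 3: 4,789 × $8 = $38,312. Book value $161,556.
Year 4: 4,551 × $8 = $36,408. Book value $125,148.
Year 5: 562 × $8 = $4,496. Book value $120,652.
Year 6: 5,427 × $8 = $43,416. Book value $77,236.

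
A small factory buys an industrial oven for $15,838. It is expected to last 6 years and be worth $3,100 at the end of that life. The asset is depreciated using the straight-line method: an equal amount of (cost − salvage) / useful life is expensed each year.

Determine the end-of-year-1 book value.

Depreciable base = $15,838 − $3,100 = $12,738.
Annual expense = $12,738 / 6 = $2,123.
End of year 1: book value $13,715.

$13,715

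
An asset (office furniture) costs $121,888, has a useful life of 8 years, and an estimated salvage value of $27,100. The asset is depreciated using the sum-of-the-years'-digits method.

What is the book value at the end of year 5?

$42,898

Depreciable base = $121,888 − $27,100 = $94,788.
Sum of the years' digits = 8+7+6+5+4+3+2+1 = 36.
Year 1: $94,788 × 8/36 = $21,064. Book value $100,824.
Year 2: $94,788 × 7/36 = $18,431. Book value $82,393.
Year 3: $94,788 × 6/36 = $15,798. Book value $66,595.
Year 4: $94,788 × 5/36 = $13,165. Book value $53,430.
Year 5: $94,788 × 4/36 = $10,532. Book value $42,898.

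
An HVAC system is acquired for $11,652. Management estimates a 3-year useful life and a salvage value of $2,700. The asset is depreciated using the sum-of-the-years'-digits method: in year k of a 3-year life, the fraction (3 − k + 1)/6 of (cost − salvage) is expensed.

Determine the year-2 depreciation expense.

Depreciable base = $11,652 − $2,700 = $8,952.
Sum of the years' digits = 3+2+1 = 6.
Year 1: $8,952 × 3/6 = $4,476. Book value $7,176.
Year 2: $8,952 × 2/6 = $2,984. Book value $4,192.

$2,984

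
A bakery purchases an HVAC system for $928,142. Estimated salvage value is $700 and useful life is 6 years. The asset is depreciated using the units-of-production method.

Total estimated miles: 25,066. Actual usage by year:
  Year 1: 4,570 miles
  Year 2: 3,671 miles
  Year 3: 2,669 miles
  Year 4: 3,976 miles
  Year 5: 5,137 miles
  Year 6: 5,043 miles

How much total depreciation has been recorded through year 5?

$740,851

Depreciable base = $928,142 − $700 = $927,442.
Rate = $927,442 / 25,066 miles = $37 per mile.
Year 1: 4,570 × $37 = $169,090. Book value $759,052.
Year 2: 3,671 × $37 = $135,827. Book value $623,225.
Year 3: 2,669 × $37 = $98,753. Book value $524,472.
Year 4: 3,976 × $37 = $147,112. Book value $377,360.
Year 5: 5,137 × $37 = $190,069. Book value $187,291.
Accumulated through year 5 = $928,142 − $187,291 = $740,851.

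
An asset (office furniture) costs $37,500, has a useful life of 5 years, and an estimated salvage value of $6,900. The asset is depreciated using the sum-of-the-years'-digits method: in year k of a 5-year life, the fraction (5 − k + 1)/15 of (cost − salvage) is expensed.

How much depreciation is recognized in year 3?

Depreciable base = $37,500 − $6,900 = $30,600.
Sum of the years' digits = 5+4+3+2+1 = 15.
Year 1: $30,600 × 5/15 = $10,200. Book value $27,300.
Year 2: $30,600 × 4/15 = $8,160. Book value $19,140.
Year 3: $30,600 × 3/15 = $6,120. Book value $13,020.

$6,120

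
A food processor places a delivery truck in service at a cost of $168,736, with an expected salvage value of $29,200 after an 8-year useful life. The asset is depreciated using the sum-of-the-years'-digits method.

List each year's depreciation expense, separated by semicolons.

Depreciable base = $168,736 − $29,200 = $139,536.
Sum of the years' digits = 8+7+6+5+4+3+2+1 = 36.
Year 1: $139,536 × 8/36 = $31,008. Book value $137,728.
Year 2: $139,536 × 7/36 = $27,132. Book value $110,596.
Year 3: $139,536 × 6/36 = $23,256. Book value $87,340.
Year 4: $139,536 × 5/36 = $19,380. Book value $67,960.
Year 5: $139,536 × 4/36 = $15,504. Book value $52,456.
Year 6: $139,536 × 3/36 = $11,628. Book value $40,828.
Year 7: $139,536 × 2/36 = $7,752. Book value $33,076.
Year 8: $139,536 × 1/36 = $3,876. Book value $29,200.

$31,008; $27,132; $23,256; $19,380; $15,504; $11,628; $7,752; $3,876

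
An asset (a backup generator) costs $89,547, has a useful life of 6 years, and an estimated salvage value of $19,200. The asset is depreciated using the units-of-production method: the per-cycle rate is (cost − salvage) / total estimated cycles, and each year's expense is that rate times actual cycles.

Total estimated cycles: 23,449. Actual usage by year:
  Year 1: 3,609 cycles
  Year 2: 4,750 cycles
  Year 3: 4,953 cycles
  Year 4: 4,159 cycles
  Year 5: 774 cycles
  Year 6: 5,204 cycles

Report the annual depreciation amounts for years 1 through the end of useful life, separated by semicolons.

Depreciable base = $89,547 − $19,200 = $70,347.
Rate = $70,347 / 23,449 cycles = $3 per cycle.
Year 1: 3,609 × $3 = $10,827. Book value $78,720.
Year 2: 4,750 × $3 = $14,250. Book value $64,470.
Year 3: 4,953 × $3 = $14,859. Book value $49,611.
Year 4: 4,159 × $3 = $12,477. Book value $37,134.
Year 5: 774 × $3 = $2,322. Book value $34,812.
Year 6: 5,204 × $3 = $15,612. Book value $19,200.

$10,827; $14,250; $14,859; $12,477; $2,322; $15,612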